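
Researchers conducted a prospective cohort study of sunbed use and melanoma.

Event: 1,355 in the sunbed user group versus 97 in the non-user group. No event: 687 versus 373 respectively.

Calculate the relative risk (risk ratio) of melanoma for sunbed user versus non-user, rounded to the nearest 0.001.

From the description: a = 1355, b = 687, c = 97, d = 373.
Risk in exposed = 1355/2042 = 0.66357; risk in unexposed = 97/470 = 0.20638.
RR = 0.66357 / 0.20638 = 3.21521
The risk among the exposed is 3.22 times that among the unexposed.

3.215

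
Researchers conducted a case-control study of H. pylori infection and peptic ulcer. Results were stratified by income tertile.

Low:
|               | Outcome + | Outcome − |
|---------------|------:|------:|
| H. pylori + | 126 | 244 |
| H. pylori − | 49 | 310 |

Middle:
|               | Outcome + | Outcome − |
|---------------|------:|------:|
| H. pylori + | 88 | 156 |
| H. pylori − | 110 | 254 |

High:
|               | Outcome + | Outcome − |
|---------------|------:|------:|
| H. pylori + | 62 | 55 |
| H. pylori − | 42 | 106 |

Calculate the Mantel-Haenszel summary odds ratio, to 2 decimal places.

OR_MH = Σ(aᵢdᵢ/nᵢ) / Σ(bᵢcᵢ/nᵢ), where nᵢ is the stratum total.
Stratum 1 (Low): n = 729; a·d/n = 126·310/729 = 53.5802; b·c/n = 244·49/729 = 16.4005
Stratum 2 (Middle): n = 608; a·d/n = 88·254/608 = 36.7632; b·c/n = 156·110/608 = 28.2237
Stratum 3 (High): n = 265; a·d/n = 62·106/265 = 24.8000; b·c/n = 55·42/265 = 8.7170
OR_MH = (53.5802 + 36.7632 + 24.8000) / (16.4005 + 28.2237 + 8.7170) = 115.1434 / 53.3412 = 2.15862

2.16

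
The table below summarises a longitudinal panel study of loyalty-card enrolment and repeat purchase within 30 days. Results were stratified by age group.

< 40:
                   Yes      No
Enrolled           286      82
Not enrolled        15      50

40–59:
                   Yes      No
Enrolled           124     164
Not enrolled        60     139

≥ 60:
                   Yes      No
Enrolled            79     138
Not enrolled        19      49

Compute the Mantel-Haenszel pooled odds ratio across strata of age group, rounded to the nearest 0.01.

OR_MH = Σ(aᵢdᵢ/nᵢ) / Σ(bᵢcᵢ/nᵢ), where nᵢ is the stratum total.
Stratum 1 (< 40): n = 433; a·d/n = 286·50/433 = 33.0254; b·c/n = 82·15/433 = 2.8406
Stratum 2 (40–59): n = 487; a·d/n = 124·139/487 = 35.3922; b·c/n = 164·60/487 = 20.2053
Stratum 3 (≥ 60): n = 285; a·d/n = 79·49/285 = 13.5825; b·c/n = 138·19/285 = 9.2000
OR_MH = (33.0254 + 35.3922 + 13.5825) / (2.8406 + 20.2053 + 9.2000) = 82.0001 / 32.2460 = 2.54295

2.54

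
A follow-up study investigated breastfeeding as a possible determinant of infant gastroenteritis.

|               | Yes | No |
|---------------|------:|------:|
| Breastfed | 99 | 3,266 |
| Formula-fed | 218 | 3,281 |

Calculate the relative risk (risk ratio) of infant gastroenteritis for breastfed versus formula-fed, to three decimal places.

Cells: a = 99, b = 3266, c = 218, d = 3281.
Risk in exposed = 99/3365 = 0.02942; risk in unexposed = 218/3499 = 0.06230.
RR = 0.02942 / 0.06230 = 0.47221
The risk is 53% lower among the exposed than among the unexposed.

0.472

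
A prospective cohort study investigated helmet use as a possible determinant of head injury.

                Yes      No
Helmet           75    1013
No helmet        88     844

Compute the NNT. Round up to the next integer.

40

Risk in treated group = 75/1088 = 0.06893; risk in control = 88/932 = 0.09442.
Absolute risk reduction = 0.09442 − 0.06893 = 0.02549
NNT = 1 / ARR = 1 / 0.02549 = 39.236 → round up → 40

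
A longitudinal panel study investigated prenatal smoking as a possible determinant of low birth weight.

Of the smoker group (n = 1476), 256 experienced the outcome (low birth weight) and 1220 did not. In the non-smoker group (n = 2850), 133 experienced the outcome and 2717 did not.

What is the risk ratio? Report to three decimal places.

From the description: a = 256, b = 1220, c = 133, d = 2717.
Risk in exposed = 256/1476 = 0.17344; risk in unexposed = 133/2850 = 0.04667.
RR = 0.17344 / 0.04667 = 3.71661
The risk among the exposed is 3.72 times that among the unexposed.

3.717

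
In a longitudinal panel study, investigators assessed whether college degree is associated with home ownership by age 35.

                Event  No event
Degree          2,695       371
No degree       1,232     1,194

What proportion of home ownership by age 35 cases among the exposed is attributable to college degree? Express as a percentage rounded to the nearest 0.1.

Cells: a = 2695, b = 371, c = 1232, d = 1194.
Risk in exposed = 2695/3066 = 0.87900; risk in unexposed = 1232/2426 = 0.50783.
RR = 0.87900/0.50783 = 1.73088
AR% = (RR − 1)/RR × 100 = (1.73088 − 1)/1.73088 × 100 = 42.2259%

42.2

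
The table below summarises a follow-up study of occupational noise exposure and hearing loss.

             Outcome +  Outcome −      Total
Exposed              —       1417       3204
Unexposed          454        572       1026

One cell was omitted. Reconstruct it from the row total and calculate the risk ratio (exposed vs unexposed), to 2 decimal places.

The missing cell is in the exposed row: 3204 − 1417 = 1787.
So a = 1787, b = 1417, c = 454, d = 572.
RR = [a/(a+b)] / [c/(c+d)] = (1787/3204) / (454/1026) = 0.55774/0.44250 = 1.26044

1.26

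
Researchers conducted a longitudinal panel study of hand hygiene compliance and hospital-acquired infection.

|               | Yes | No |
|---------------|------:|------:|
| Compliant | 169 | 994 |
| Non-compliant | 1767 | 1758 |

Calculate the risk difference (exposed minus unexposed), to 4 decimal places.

-0.3560

Cells: a = 169, b = 994, c = 1767, d = 1758.
Risk in exposed = 169/1163 = 0.145314; risk in unexposed = 1767/3525 = 0.501277.
Risk difference = 0.145314 − 0.501277 = -0.355963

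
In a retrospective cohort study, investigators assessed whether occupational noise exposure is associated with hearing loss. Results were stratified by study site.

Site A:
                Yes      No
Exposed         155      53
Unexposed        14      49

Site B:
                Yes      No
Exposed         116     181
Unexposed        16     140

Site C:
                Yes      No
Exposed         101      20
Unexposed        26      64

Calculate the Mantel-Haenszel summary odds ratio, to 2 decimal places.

8.15

OR_MH = Σ(aᵢdᵢ/nᵢ) / Σ(bᵢcᵢ/nᵢ), where nᵢ is the stratum total.
Stratum 1 (Site A): n = 271; a·d/n = 155·49/271 = 28.0258; b·c/n = 53·14/271 = 2.7380
Stratum 2 (Site B): n = 453; a·d/n = 116·140/453 = 35.8499; b·c/n = 181·16/453 = 6.3929
Stratum 3 (Site C): n = 211; a·d/n = 101·64/211 = 30.6351; b·c/n = 20·26/211 = 2.4645
OR_MH = (28.0258 + 35.8499 + 30.6351) / (2.7380 + 6.3929 + 2.4645) = 94.5108 / 11.5954 = 8.15072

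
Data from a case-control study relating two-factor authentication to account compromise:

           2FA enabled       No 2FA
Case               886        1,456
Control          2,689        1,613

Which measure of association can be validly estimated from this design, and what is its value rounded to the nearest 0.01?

Reading the table with exposure as columns: a = 886 (2FA enabled, case), b = 2689 (2FA enabled, non-case), c = 1456 (No 2FA, case), d = 1613.
This is a case-control study: participants were sampled on outcome status, so risks in the source population cannot be estimated directly — relative risk is not valid here. The odds ratio is the appropriate measure.
OR = (a·d)/(b·c) = (886 × 1613) / (2689 × 1456) = 1429118 / 3915184 = 0.36502

0.37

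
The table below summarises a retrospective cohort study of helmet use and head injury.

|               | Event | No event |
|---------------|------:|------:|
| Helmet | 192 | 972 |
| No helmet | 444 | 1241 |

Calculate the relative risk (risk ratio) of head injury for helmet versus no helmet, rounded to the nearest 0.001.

0.626

Cells: a = 192, b = 972, c = 444, d = 1241.
Risk in exposed = 192/1164 = 0.16495; risk in unexposed = 444/1685 = 0.26350.
RR = 0.16495 / 0.26350 = 0.62599
The risk is 37% lower among the exposed than among the unexposed.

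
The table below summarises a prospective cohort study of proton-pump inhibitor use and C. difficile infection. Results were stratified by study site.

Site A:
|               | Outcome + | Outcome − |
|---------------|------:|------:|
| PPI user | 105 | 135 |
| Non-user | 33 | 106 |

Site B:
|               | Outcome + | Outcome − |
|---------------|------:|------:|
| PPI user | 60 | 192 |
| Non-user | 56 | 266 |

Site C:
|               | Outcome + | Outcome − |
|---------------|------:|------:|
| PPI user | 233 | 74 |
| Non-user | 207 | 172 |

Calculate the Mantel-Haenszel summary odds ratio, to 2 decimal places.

OR_MH = Σ(aᵢdᵢ/nᵢ) / Σ(bᵢcᵢ/nᵢ), where nᵢ is the stratum total.
Stratum 1 (Site A): n = 379; a·d/n = 105·106/379 = 29.3668; b·c/n = 135·33/379 = 11.7546
Stratum 2 (Site B): n = 574; a·d/n = 60·266/574 = 27.8049; b·c/n = 192·56/574 = 18.7317
Stratum 3 (Site C): n = 686; a·d/n = 233·172/686 = 58.4198; b·c/n = 74·207/686 = 22.3294
OR_MH = (29.3668 + 27.8049 + 58.4198) / (11.7546 + 18.7317 + 22.3294) = 115.5915 / 52.8158 = 2.18858

2.19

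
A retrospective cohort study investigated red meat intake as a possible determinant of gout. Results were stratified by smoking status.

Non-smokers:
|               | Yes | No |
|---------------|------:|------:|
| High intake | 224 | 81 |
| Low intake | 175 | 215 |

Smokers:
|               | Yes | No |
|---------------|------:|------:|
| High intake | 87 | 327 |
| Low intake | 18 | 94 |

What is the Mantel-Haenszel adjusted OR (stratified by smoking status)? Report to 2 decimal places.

2.69

OR_MH = Σ(aᵢdᵢ/nᵢ) / Σ(bᵢcᵢ/nᵢ), where nᵢ is the stratum total.
Stratum 1 (Non-smokers): n = 695; a·d/n = 224·215/695 = 69.2950; b·c/n = 81·175/695 = 20.3957
Stratum 2 (Smokers): n = 526; a·d/n = 87·94/526 = 15.5475; b·c/n = 327·18/526 = 11.1901
OR_MH = (69.2950 + 15.5475) / (20.3957 + 11.1901) = 84.8425 / 31.5858 = 2.68610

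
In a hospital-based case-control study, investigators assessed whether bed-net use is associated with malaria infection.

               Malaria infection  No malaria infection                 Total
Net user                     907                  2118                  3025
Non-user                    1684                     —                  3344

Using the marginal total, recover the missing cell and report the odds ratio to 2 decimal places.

0.42

The missing cell is in the unexposed row: 3344 − 1684 = 1660.
So a = 907, b = 2118, c = 1684, d = 1660.
OR = (a·d)/(b·c) = (907 × 1660) / (2118 × 1684) = 1505620 / 3566712 = 0.42213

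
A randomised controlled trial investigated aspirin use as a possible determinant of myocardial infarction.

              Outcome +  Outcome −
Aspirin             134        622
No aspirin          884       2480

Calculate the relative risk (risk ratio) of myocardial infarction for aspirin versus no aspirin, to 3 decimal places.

0.675

Cells: a = 134, b = 622, c = 884, d = 2480.
Risk in exposed = 134/756 = 0.17725; risk in unexposed = 884/3364 = 0.26278.
RR = 0.17725 / 0.26278 = 0.67451
The risk is 33% lower among the exposed than among the unexposed.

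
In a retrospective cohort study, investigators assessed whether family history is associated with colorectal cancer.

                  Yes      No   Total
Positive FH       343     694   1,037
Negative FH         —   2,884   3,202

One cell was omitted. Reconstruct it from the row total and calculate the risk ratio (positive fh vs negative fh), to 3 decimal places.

3.331

The missing cell is in the unexposed row: 3202 − 2884 = 318.
So a = 343, b = 694, c = 318, d = 2884.
RR = [a/(a+b)] / [c/(c+d)] = (343/1037) / (318/3202) = 0.33076/0.09931 = 3.33050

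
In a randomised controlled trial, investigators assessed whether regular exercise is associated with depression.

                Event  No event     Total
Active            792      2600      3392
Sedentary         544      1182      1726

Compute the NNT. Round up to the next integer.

Risk in treated group = 792/3392 = 0.23349; risk in control = 544/1726 = 0.31518.
Absolute risk reduction = 0.31518 − 0.23349 = 0.08169
NNT = 1 / ARR = 1 / 0.08169 = 12.242 → round up → 13

13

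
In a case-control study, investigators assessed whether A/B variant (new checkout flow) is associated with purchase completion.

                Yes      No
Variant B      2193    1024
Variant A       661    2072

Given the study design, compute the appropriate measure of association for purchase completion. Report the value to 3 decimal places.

Cells: a = 2193, b = 1024, c = 661, d = 2072.
This is a case-control study: participants were sampled on outcome status, so risks in the source population cannot be estimated directly — relative risk is not valid here. The odds ratio is the appropriate measure.
OR = (a·d)/(b·c) = (2193 × 2072) / (1024 × 661) = 4543896 / 676864 = 6.71316

6.713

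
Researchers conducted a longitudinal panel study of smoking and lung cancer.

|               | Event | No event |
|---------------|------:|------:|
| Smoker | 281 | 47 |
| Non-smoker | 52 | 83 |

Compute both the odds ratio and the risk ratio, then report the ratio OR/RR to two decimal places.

Cells: a = 281, b = 47, c = 52, d = 83.
OR = (281·83)/(47·52) = 23323/2444 = 9.54296
Risk in exposed = 281/328 = 0.85671; risk in unexposed = 52/135 = 0.38519; RR = 2.22414
OR/RR = 9.54296 / 2.22414 = 4.29062
The outcome is not rare, so the OR lies further from 1 than the RR.

4.29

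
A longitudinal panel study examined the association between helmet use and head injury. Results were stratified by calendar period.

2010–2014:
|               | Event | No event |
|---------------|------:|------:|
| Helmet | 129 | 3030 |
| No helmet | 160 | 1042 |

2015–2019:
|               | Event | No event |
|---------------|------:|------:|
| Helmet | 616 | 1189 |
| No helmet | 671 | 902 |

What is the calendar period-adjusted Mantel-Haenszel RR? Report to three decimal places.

RR_MH = Σ(aᵢ·n₀ᵢ/nᵢ) / Σ(cᵢ·n₁ᵢ/nᵢ), with n₁ᵢ = aᵢ+bᵢ (exposed), n₀ᵢ = cᵢ+dᵢ (unexposed), nᵢ = n₁ᵢ+n₀ᵢ.
Stratum 1 (2010–2014): n₁ = 3159, n₀ = 1202, n = 4361; a·n₀/n = 129·1202/4361 = 35.5556; c·n₁/n = 160·3159/4361 = 115.9000
Stratum 2 (2015–2019): n₁ = 1805, n₀ = 1573, n = 3378; a·n₀/n = 616·1573/3378 = 286.8467; c·n₁/n = 671·1805/3378 = 358.5420
RR_MH = (35.5556 + 286.8467) / (115.9000 + 358.5420) = 322.4023 / 474.4421 = 0.67954

0.680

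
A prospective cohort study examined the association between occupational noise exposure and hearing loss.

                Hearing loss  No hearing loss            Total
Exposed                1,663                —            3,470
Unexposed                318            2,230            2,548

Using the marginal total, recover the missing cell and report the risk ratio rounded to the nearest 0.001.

3.840

The missing cell is in the exposed row: 3470 − 1663 = 1807.
So a = 1663, b = 1807, c = 318, d = 2230.
RR = [a/(a+b)] / [c/(c+d)] = (1663/3470) / (318/2548) = 0.47925/0.12480 = 3.84003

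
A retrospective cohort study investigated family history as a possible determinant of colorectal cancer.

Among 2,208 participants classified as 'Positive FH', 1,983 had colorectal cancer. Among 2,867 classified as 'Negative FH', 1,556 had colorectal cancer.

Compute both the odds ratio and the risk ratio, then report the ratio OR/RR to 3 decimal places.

From the description: a = 1983, b = 225, c = 1556, d = 1311.
OR = (1983·1311)/(225·1556) = 2599713/350100 = 7.42563
Risk in exposed = 1983/2208 = 0.89810; risk in unexposed = 1556/2867 = 0.54273; RR = 1.65479
OR/RR = 7.42563 / 1.65479 = 4.48737
The outcome is not rare, so the OR lies further from 1 than the RR.

4.487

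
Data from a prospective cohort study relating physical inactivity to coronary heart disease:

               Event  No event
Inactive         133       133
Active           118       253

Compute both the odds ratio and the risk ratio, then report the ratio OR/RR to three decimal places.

1.364

Cells: a = 133, b = 133, c = 118, d = 253.
OR = (133·253)/(133·118) = 33649/15694 = 2.14407
Risk in exposed = 133/266 = 0.50000; risk in unexposed = 118/371 = 0.31806; RR = 1.57203
OR/RR = 2.14407 / 1.57203 = 1.36388
The outcome is not rare, so the OR lies further from 1 than the RR.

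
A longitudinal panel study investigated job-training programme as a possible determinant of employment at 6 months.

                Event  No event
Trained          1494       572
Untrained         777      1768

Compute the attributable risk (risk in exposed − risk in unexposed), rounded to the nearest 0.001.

Cells: a = 1494, b = 572, c = 777, d = 1768.
Risk in exposed = 1494/2066 = 0.723136; risk in unexposed = 777/2545 = 0.305305.
Risk difference = 0.723136 − 0.305305 = 0.417832

0.418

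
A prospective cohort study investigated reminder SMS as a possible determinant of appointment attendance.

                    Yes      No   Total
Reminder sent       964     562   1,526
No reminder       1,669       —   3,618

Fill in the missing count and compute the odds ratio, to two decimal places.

The missing cell is in the unexposed row: 3618 − 1669 = 1949.
So a = 964, b = 562, c = 1669, d = 1949.
OR = (a·d)/(b·c) = (964 × 1949) / (562 × 1669) = 1878836 / 937978 = 2.00307

2.00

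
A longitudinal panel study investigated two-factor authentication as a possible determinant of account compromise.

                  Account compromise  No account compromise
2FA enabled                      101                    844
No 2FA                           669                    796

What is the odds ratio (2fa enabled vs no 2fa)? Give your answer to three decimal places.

0.142

Cells: a = 101, b = 844, c = 669, d = 796.
OR = (a·d)/(b·c) = (101 × 796) / (844 × 669) = 80396 / 564636 = 0.14239
Exposure is associated with lower odds of account compromise (OR = 0.14 < 1).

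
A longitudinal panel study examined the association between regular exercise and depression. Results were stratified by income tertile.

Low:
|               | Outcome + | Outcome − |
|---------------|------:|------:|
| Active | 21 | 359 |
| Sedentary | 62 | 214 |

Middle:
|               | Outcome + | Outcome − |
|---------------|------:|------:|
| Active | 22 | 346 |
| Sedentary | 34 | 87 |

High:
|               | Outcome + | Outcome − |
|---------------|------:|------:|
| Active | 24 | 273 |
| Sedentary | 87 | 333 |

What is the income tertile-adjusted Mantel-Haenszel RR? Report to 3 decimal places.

0.291

RR_MH = Σ(aᵢ·n₀ᵢ/nᵢ) / Σ(cᵢ·n₁ᵢ/nᵢ), with n₁ᵢ = aᵢ+bᵢ (exposed), n₀ᵢ = cᵢ+dᵢ (unexposed), nᵢ = n₁ᵢ+n₀ᵢ.
Stratum 1 (Low): n₁ = 380, n₀ = 276, n = 656; a·n₀/n = 21·276/656 = 8.8354; c·n₁/n = 62·380/656 = 35.9146
Stratum 2 (Middle): n₁ = 368, n₀ = 121, n = 489; a·n₀/n = 22·121/489 = 5.4438; c·n₁/n = 34·368/489 = 25.5869
Stratum 3 (High): n₁ = 297, n₀ = 420, n = 717; a·n₀/n = 24·420/717 = 14.0586; c·n₁/n = 87·297/717 = 36.0377
RR_MH = (8.8354 + 5.4438 + 14.0586) / (35.9146 + 25.5869 + 36.0377) = 28.3377 / 97.5392 = 0.29053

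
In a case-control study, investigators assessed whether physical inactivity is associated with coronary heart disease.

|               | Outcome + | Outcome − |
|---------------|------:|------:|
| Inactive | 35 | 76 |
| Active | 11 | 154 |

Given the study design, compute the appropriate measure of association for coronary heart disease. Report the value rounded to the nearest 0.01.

6.45

Cells: a = 35, b = 76, c = 11, d = 154.
This is a case-control study: participants were sampled on outcome status, so risks in the source population cannot be estimated directly — relative risk is not valid here. The odds ratio is the appropriate measure.
OR = (a·d)/(b·c) = (35 × 154) / (76 × 11) = 5390 / 836 = 6.44737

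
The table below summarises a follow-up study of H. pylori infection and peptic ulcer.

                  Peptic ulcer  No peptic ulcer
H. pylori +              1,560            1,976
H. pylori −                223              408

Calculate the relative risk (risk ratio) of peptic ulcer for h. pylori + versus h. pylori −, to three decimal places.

Cells: a = 1560, b = 1976, c = 223, d = 408.
Risk in exposed = 1560/3536 = 0.44118; risk in unexposed = 223/631 = 0.35341.
RR = 0.44118 / 0.35341 = 1.24835
The risk among the exposed is 1.25 times that among the unexposed.

1.248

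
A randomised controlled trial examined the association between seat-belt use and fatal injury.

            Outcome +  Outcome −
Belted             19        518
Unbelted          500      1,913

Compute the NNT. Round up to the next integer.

6

Risk in treated group = 19/537 = 0.03538; risk in control = 500/2413 = 0.20721.
Absolute risk reduction = 0.20721 − 0.03538 = 0.17183
NNT = 1 / ARR = 1 / 0.17183 = 5.820 → round up → 6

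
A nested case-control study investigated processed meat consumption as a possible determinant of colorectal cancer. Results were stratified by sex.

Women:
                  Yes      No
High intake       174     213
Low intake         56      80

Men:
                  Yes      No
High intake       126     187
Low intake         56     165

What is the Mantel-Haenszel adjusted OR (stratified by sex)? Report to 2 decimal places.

1.55

OR_MH = Σ(aᵢdᵢ/nᵢ) / Σ(bᵢcᵢ/nᵢ), where nᵢ is the stratum total.
Stratum 1 (Women): n = 523; a·d/n = 174·80/523 = 26.6157; b·c/n = 213·56/523 = 22.8069
Stratum 2 (Men): n = 534; a·d/n = 126·165/534 = 38.9326; b·c/n = 187·56/534 = 19.6105
OR_MH = (26.6157 + 38.9326) / (22.8069 + 19.6105) = 65.5483 / 42.4174 = 1.54532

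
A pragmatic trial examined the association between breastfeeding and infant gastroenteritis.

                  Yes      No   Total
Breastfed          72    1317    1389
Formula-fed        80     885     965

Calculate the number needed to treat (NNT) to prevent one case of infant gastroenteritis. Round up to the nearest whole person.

33

Risk in treated group = 72/1389 = 0.05184; risk in control = 80/965 = 0.08290.
Absolute risk reduction = 0.08290 − 0.05184 = 0.03107
NNT = 1 / ARR = 1 / 0.03107 = 32.190 → round up → 33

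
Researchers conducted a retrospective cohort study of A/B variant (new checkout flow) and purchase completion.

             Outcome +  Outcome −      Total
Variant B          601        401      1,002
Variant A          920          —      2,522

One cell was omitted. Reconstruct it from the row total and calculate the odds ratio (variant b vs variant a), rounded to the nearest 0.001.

The missing cell is in the unexposed row: 2522 − 920 = 1602.
So a = 601, b = 401, c = 920, d = 1602.
OR = (a·d)/(b·c) = (601 × 1602) / (401 × 920) = 962802 / 368920 = 2.60979

2.610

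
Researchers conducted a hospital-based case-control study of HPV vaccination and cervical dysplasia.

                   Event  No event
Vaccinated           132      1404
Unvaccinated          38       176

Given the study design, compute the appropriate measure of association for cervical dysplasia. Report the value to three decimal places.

Cells: a = 132, b = 1404, c = 38, d = 176.
This is a hospital-based case-control study: participants were sampled on outcome status, so risks in the source population cannot be estimated directly — relative risk is not valid here. The odds ratio is the appropriate measure.
OR = (a·d)/(b·c) = (132 × 176) / (1404 × 38) = 23232 / 53352 = 0.43545

0.435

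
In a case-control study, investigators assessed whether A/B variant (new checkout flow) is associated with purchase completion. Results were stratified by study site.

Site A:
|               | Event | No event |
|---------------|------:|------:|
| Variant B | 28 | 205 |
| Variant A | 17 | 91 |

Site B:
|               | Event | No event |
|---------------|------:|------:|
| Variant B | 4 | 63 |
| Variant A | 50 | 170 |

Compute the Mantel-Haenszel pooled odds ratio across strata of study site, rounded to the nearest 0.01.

OR_MH = Σ(aᵢdᵢ/nᵢ) / Σ(bᵢcᵢ/nᵢ), where nᵢ is the stratum total.
Stratum 1 (Site A): n = 341; a·d/n = 28·91/341 = 7.4721; b·c/n = 205·17/341 = 10.2199
Stratum 2 (Site B): n = 287; a·d/n = 4·170/287 = 2.3693; b·c/n = 63·50/287 = 10.9756
OR_MH = (7.4721 + 2.3693) / (10.2199 + 10.9756) = 9.8415 / 21.1956 = 0.46432

0.46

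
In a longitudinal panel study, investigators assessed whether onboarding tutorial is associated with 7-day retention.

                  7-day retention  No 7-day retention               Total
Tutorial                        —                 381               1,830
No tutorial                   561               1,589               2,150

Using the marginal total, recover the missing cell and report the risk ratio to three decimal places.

3.035

The missing cell is in the exposed row: 1830 − 381 = 1449.
So a = 1449, b = 381, c = 561, d = 1589.
RR = [a/(a+b)] / [c/(c+d)] = (1449/1830) / (561/2150) = 0.79180/0.26093 = 3.03454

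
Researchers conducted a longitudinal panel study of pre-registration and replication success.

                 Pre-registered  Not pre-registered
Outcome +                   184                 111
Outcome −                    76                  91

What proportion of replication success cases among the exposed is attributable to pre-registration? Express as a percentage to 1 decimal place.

22.4

Reading the table with exposure as columns: a = 184 (Pre-registered, case), b = 76 (Pre-registered, non-case), c = 111 (Not pre-registered, case), d = 91.
Risk in exposed = 184/260 = 0.70769; risk in unexposed = 111/202 = 0.54950.
RR = 0.70769/0.54950 = 1.28787
AR% = (RR − 1)/RR × 100 = (1.28787 − 1)/1.28787 × 100 = 22.3526%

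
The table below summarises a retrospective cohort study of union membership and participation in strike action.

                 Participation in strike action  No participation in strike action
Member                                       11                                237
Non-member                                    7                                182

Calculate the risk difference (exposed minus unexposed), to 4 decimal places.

0.0073

Cells: a = 11, b = 237, c = 7, d = 182.
Risk in exposed = 11/248 = 0.044355; risk in unexposed = 7/189 = 0.037037.
Risk difference = 0.044355 − 0.037037 = 0.007318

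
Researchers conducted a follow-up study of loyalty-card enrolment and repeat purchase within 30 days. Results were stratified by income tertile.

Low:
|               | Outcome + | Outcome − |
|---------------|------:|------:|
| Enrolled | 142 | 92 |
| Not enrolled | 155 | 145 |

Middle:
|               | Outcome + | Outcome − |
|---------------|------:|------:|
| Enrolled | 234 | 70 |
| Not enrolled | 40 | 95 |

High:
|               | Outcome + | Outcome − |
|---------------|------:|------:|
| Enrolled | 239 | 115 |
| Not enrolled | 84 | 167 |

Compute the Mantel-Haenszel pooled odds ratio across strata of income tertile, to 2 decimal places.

OR_MH = Σ(aᵢdᵢ/nᵢ) / Σ(bᵢcᵢ/nᵢ), where nᵢ is the stratum total.
Stratum 1 (Low): n = 534; a·d/n = 142·145/534 = 38.5581; b·c/n = 92·155/534 = 26.7041
Stratum 2 (Middle): n = 439; a·d/n = 234·95/439 = 50.6378; b·c/n = 70·40/439 = 6.3781
Stratum 3 (High): n = 605; a·d/n = 239·167/605 = 65.9719; b·c/n = 115·84/605 = 15.9669
OR_MH = (38.5581 + 50.6378 + 65.9719) / (26.7041 + 6.3781 + 15.9669) = 155.1678 / 49.0492 = 3.16351

3.16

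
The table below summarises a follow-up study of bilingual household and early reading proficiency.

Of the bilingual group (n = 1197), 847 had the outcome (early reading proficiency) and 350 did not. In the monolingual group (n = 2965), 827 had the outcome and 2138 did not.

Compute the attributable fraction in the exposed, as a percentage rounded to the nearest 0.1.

60.6

From the description: a = 847, b = 350, c = 827, d = 2138.
Risk in exposed = 847/1197 = 0.70760; risk in unexposed = 827/2965 = 0.27892.
RR = 0.70760/0.27892 = 2.53693
AR% = (RR − 1)/RR × 100 = (2.53693 − 1)/2.53693 × 100 = 60.5823%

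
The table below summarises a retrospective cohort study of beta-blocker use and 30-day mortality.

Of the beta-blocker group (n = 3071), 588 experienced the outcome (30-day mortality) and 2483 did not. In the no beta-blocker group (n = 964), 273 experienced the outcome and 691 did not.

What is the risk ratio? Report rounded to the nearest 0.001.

From the description: a = 588, b = 2483, c = 273, d = 691.
Risk in exposed = 588/3071 = 0.19147; risk in unexposed = 273/964 = 0.28320.
RR = 0.19147 / 0.28320 = 0.67610
The risk is 32% lower among the exposed than among the unexposed.

0.676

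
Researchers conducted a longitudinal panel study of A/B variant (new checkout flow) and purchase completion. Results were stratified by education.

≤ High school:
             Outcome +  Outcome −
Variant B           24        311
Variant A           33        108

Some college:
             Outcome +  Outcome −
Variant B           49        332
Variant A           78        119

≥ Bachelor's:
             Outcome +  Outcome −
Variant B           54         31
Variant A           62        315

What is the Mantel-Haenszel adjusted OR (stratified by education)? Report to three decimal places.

0.742

OR_MH = Σ(aᵢdᵢ/nᵢ) / Σ(bᵢcᵢ/nᵢ), where nᵢ is the stratum total.
Stratum 1 (≤ High school): n = 476; a·d/n = 24·108/476 = 5.4454; b·c/n = 311·33/476 = 21.5609
Stratum 2 (Some college): n = 578; a·d/n = 49·119/578 = 10.0882; b·c/n = 332·78/578 = 44.8028
Stratum 3 (≥ Bachelor's): n = 462; a·d/n = 54·315/462 = 36.8182; b·c/n = 31·62/462 = 4.1602
OR_MH = (5.4454 + 10.0882 + 36.8182) / (21.5609 + 44.8028 + 4.1602) = 52.3518 / 70.5239 = 0.74233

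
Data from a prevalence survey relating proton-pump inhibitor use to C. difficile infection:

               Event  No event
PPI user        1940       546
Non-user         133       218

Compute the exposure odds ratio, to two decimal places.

5.82

Cells: a = 1940, b = 546, c = 133, d = 218.
OR = (a·d)/(b·c) = (1940 × 218) / (546 × 133) = 422920 / 72618 = 5.82390
The odds of C. difficile infection are about 5.82 times as high in the ppi user group.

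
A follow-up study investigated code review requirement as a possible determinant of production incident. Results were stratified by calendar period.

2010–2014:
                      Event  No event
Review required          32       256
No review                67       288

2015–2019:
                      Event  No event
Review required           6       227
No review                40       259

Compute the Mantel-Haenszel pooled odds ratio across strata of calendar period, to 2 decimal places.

0.39

OR_MH = Σ(aᵢdᵢ/nᵢ) / Σ(bᵢcᵢ/nᵢ), where nᵢ is the stratum total.
Stratum 1 (2010–2014): n = 643; a·d/n = 32·288/643 = 14.3328; b·c/n = 256·67/643 = 26.6750
Stratum 2 (2015–2019): n = 532; a·d/n = 6·259/532 = 2.9211; b·c/n = 227·40/532 = 17.0677
OR_MH = (14.3328 + 2.9211) / (26.6750 + 17.0677) = 17.2539 / 43.7426 = 0.39444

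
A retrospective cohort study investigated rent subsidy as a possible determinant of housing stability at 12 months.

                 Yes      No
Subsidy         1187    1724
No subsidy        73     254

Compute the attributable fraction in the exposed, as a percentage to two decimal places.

Cells: a = 1187, b = 1724, c = 73, d = 254.
Risk in exposed = 1187/2911 = 0.40776; risk in unexposed = 73/327 = 0.22324.
RR = 0.40776/0.22324 = 1.82656
AR% = (RR − 1)/RR × 100 = (1.82656 − 1)/1.82656 × 100 = 45.2522%

45.25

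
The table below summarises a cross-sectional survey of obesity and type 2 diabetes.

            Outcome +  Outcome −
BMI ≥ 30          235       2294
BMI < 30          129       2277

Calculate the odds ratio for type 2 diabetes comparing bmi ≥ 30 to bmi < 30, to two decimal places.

Cells: a = 235, b = 2294, c = 129, d = 2277.
OR = (a·d)/(b·c) = (235 × 2277) / (2294 × 129) = 535095 / 295926 = 1.80821
The odds of type 2 diabetes are about 1.81 times as high in the bmi ≥ 30 group.

1.81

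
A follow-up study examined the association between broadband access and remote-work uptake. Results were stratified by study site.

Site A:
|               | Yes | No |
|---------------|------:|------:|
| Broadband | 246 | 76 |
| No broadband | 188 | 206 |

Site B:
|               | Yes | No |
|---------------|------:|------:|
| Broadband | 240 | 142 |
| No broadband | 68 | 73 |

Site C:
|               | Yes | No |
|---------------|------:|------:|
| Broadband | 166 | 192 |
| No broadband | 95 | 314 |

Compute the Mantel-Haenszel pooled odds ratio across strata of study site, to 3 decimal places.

2.769

OR_MH = Σ(aᵢdᵢ/nᵢ) / Σ(bᵢcᵢ/nᵢ), where nᵢ is the stratum total.
Stratum 1 (Site A): n = 716; a·d/n = 246·206/716 = 70.7765; b·c/n = 76·188/716 = 19.9553
Stratum 2 (Site B): n = 523; a·d/n = 240·73/523 = 33.4990; b·c/n = 142·68/523 = 18.4627
Stratum 3 (Site C): n = 767; a·d/n = 166·314/767 = 67.9583; b·c/n = 192·95/767 = 23.7810
OR_MH = (70.7765 + 33.4990 + 67.9583) / (19.9553 + 18.4627 + 23.7810) = 172.2339 / 62.1990 = 2.76908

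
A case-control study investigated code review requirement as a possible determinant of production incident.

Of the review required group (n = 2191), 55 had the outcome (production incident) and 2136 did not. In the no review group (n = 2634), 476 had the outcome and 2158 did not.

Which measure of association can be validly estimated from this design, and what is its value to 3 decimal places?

0.117

From the description: a = 55, b = 2136, c = 476, d = 2158.
This is a case-control study: participants were sampled on outcome status, so risks in the source population cannot be estimated directly — relative risk is not valid here. The odds ratio is the appropriate measure.
OR = (a·d)/(b·c) = (55 × 2158) / (2136 × 476) = 118690 / 1016736 = 0.11674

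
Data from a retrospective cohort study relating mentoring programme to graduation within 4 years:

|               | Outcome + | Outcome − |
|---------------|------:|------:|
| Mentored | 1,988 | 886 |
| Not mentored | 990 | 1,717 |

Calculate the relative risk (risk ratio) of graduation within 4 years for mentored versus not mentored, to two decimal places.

1.89

Cells: a = 1988, b = 886, c = 990, d = 1717.
Risk in exposed = 1988/2874 = 0.69172; risk in unexposed = 990/2707 = 0.36572.
RR = 0.69172 / 0.36572 = 1.89140
The risk among the exposed is 1.89 times that among the unexposed.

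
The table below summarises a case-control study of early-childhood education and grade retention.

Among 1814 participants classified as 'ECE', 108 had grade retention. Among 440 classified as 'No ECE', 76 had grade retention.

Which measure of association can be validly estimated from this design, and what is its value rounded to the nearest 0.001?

0.303

From the description: a = 108, b = 1706, c = 76, d = 364.
This is a case-control study: participants were sampled on outcome status, so risks in the source population cannot be estimated directly — relative risk is not valid here. The odds ratio is the appropriate measure.
OR = (a·d)/(b·c) = (108 × 364) / (1706 × 76) = 39312 / 129656 = 0.30320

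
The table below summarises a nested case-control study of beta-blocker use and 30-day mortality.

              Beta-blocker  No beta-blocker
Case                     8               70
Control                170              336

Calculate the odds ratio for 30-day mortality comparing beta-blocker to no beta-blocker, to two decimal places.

Reading the table with exposure as columns: a = 8 (Beta-blocker, case), b = 170 (Beta-blocker, non-case), c = 70 (No beta-blocker, case), d = 336.
OR = (a·d)/(b·c) = (8 × 336) / (170 × 70) = 2688 / 11900 = 0.22588
Exposure is associated with lower odds of 30-day mortality (OR = 0.23 < 1).

0.23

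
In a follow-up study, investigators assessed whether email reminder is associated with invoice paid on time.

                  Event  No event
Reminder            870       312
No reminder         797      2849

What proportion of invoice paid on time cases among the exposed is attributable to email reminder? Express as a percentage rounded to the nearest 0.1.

Cells: a = 870, b = 312, c = 797, d = 2849.
Risk in exposed = 870/1182 = 0.73604; risk in unexposed = 797/3646 = 0.21860.
RR = 0.73604/0.21860 = 3.36713
AR% = (RR − 1)/RR × 100 = (3.36713 − 1)/3.36713 × 100 = 70.3011%

70.3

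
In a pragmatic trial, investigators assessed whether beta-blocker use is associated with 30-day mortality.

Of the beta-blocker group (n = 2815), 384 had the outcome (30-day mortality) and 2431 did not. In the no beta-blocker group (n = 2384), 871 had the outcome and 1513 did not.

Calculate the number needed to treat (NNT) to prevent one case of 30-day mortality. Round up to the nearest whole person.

Risk in treated group = 384/2815 = 0.13641; risk in control = 871/2384 = 0.36535.
Absolute risk reduction = 0.36535 − 0.13641 = 0.22894
NNT = 1 / ARR = 1 / 0.22894 = 4.368 → round up → 5

5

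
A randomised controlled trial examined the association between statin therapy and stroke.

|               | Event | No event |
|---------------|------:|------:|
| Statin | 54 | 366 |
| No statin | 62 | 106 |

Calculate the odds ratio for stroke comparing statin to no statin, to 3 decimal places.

Cells: a = 54, b = 366, c = 62, d = 106.
OR = (a·d)/(b·c) = (54 × 106) / (366 × 62) = 5724 / 22692 = 0.25225
Exposure is associated with lower odds of stroke (OR = 0.25 < 1).

0.252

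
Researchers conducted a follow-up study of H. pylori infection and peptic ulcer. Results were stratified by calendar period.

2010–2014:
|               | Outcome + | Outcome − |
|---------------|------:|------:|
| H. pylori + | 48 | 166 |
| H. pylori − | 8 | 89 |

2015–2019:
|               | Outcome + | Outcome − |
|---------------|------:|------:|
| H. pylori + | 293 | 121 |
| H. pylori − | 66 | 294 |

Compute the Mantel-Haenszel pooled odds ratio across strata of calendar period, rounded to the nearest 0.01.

8.57

OR_MH = Σ(aᵢdᵢ/nᵢ) / Σ(bᵢcᵢ/nᵢ), where nᵢ is the stratum total.
Stratum 1 (2010–2014): n = 311; a·d/n = 48·89/311 = 13.7363; b·c/n = 166·8/311 = 4.2701
Stratum 2 (2015–2019): n = 774; a·d/n = 293·294/774 = 111.2946; b·c/n = 121·66/774 = 10.3178
OR_MH = (13.7363 + 111.2946) / (4.2701 + 10.3178) = 125.0309 / 14.5879 = 8.57085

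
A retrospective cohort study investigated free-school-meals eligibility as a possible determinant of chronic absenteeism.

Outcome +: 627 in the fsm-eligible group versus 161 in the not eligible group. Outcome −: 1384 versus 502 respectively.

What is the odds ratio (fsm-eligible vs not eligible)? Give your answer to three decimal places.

From the description: a = 627, b = 1384, c = 161, d = 502.
OR = (a·d)/(b·c) = (627 × 502) / (1384 × 161) = 314754 / 222824 = 1.41257
The odds of chronic absenteeism are about 1.41 times as high in the fsm-eligible group.

1.413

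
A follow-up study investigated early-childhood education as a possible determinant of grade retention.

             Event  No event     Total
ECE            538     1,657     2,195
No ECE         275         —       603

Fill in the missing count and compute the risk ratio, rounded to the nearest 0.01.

The missing cell is in the unexposed row: 603 − 275 = 328.
So a = 538, b = 1657, c = 275, d = 328.
RR = [a/(a+b)] / [c/(c+d)] = (538/2195) / (275/603) = 0.24510/0.45605 = 0.53744

0.54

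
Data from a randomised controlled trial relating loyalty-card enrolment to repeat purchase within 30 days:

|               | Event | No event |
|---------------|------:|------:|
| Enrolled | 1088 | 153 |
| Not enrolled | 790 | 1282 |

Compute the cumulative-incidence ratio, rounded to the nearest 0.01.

2.30

Cells: a = 1088, b = 153, c = 790, d = 1282.
Risk in exposed = 1088/1241 = 0.87671; risk in unexposed = 790/2072 = 0.38127.
RR = 0.87671 / 0.38127 = 2.29943
The risk among the exposed is 2.30 times that among the unexposed.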